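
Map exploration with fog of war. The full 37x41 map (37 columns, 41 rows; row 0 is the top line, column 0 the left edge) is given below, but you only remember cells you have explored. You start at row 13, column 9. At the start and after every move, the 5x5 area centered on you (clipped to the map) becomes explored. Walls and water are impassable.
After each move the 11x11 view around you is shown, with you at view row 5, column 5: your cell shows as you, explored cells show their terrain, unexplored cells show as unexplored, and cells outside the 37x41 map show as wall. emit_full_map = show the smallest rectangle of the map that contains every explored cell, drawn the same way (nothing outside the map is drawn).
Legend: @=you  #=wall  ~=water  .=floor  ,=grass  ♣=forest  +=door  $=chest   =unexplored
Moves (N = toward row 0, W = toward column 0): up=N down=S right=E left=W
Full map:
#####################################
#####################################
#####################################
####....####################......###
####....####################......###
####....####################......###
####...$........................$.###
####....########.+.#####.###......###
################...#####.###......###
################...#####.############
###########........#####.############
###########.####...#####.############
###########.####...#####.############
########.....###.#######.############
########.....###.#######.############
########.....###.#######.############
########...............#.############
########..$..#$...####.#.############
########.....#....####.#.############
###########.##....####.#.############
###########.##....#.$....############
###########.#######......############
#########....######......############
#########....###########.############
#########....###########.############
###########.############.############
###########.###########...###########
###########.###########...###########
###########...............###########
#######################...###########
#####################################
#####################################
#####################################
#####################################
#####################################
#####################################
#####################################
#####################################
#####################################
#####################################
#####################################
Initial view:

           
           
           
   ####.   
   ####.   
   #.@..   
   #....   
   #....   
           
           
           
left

           
           
           
   #####.  
   #####.  
   ##@...  
   ##....  
   ##....  
           
           
           

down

           
           
   #####.  
   #####.  
   ##....  
   ##@...  
   ##....  
   ##...   
           
           
           

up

           
           
           
   #####.  
   #####.  
   ##@...  
   ##....  
   ##....  
   ##...   
           
           

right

           
           
           
  #####.   
  #####.   
  ##.@..   
  ##....   
  ##....   
  ##...    
           
           

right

           
           
           
 #####.#   
 #####.#   
 ##..@..   
 ##.....   
 ##.....   
 ##...     
           
           

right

           
           
           
#####.##   
#####.##   
##...@.#   
##.....#   
##.....#   
##...      
           
           

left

           
           
           
 #####.##  
 #####.##  
 ##..@..#  
 ##.....#  
 ##.....#  
 ##...     
           
           

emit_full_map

#####.##
#####.##
##..@..#
##.....#
##.....#
##...   

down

           
           
 #####.##  
 #####.##  
 ##.....#  
 ##..@..#  
 ##.....#  
 ##.....   
           
           
           

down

           
 #####.##  
 #####.##  
 ##.....#  
 ##.....#  
 ##..@..#  
 ##.....   
   ..$..   
           
           
           

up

           
           
 #####.##  
 #####.##  
 ##.....#  
 ##..@..#  
 ##.....#  
 ##.....   
   ..$..   
           
           

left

           
           
  #####.## 
  #####.## 
  ##.....# 
  ##.@...# 
  ##.....# 
  ##.....  
    ..$..  
           
           

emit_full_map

#####.##
#####.##
##.....#
##.@...#
##.....#
##..... 
  ..$.. 

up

           
           
           
  #####.## 
  #####.## 
  ##.@...# 
  ##.....# 
  ##.....# 
  ##.....  
    ..$..  
           

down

           
           
  #####.## 
  #####.## 
  ##.....# 
  ##.@...# 
  ##.....# 
  ##.....  
    ..$..  
           
           

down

           
  #####.## 
  #####.## 
  ##.....# 
  ##.....# 
  ##.@...# 
  ##.....  
   #..$..  
           
           
           

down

  #####.## 
  #####.## 
  ##.....# 
  ##.....# 
  ##.....# 
  ##.@...  
   #..$..  
   #....   
           
           
           

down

  #####.## 
  ##.....# 
  ##.....# 
  ##.....# 
  ##.....  
   #.@$..  
   #....   
   ####.   
           
           
           

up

  #####.## 
  #####.## 
  ##.....# 
  ##.....# 
  ##.....# 
  ##.@...  
   #..$..  
   #....   
   ####.   
           
           

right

 #####.##  
 #####.##  
 ##.....#  
 ##.....#  
 ##.....#  
 ##..@..   
  #..$..   
  #.....   
  ####.    
           
           

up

           
 #####.##  
 #####.##  
 ##.....#  
 ##.....#  
 ##..@..#  
 ##.....   
  #..$..   
  #.....   
  ####.    
           

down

 #####.##  
 #####.##  
 ##.....#  
 ##.....#  
 ##.....#  
 ##..@..   
  #..$..   
  #.....   
  ####.    
           
           

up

           
 #####.##  
 #####.##  
 ##.....#  
 ##.....#  
 ##..@..#  
 ##.....   
  #..$..   
  #.....   
  ####.    
           

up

           
           
 #####.##  
 #####.##  
 ##.....#  
 ##..@..#  
 ##.....#  
 ##.....   
  #..$..   
  #.....   
  ####.    

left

           
           
  #####.## 
  #####.## 
  ##.....# 
  ##.@...# 
  ##.....# 
  ##.....  
   #..$..  
   #.....  
   ####.   

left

           
           
   #####.##
   #####.##
   ##.....#
   ##@....#
   ##.....#
   ##..... 
    #..$.. 
    #..... 
    ####.  

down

           
   #####.##
   #####.##
   ##.....#
   ##.....#
   ##@....#
   ##..... 
   ##..$.. 
    #..... 
    ####.  
           

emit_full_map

#####.##
#####.##
##.....#
##.....#
##@....#
##..... 
##..$.. 
 #..... 
 ####.  


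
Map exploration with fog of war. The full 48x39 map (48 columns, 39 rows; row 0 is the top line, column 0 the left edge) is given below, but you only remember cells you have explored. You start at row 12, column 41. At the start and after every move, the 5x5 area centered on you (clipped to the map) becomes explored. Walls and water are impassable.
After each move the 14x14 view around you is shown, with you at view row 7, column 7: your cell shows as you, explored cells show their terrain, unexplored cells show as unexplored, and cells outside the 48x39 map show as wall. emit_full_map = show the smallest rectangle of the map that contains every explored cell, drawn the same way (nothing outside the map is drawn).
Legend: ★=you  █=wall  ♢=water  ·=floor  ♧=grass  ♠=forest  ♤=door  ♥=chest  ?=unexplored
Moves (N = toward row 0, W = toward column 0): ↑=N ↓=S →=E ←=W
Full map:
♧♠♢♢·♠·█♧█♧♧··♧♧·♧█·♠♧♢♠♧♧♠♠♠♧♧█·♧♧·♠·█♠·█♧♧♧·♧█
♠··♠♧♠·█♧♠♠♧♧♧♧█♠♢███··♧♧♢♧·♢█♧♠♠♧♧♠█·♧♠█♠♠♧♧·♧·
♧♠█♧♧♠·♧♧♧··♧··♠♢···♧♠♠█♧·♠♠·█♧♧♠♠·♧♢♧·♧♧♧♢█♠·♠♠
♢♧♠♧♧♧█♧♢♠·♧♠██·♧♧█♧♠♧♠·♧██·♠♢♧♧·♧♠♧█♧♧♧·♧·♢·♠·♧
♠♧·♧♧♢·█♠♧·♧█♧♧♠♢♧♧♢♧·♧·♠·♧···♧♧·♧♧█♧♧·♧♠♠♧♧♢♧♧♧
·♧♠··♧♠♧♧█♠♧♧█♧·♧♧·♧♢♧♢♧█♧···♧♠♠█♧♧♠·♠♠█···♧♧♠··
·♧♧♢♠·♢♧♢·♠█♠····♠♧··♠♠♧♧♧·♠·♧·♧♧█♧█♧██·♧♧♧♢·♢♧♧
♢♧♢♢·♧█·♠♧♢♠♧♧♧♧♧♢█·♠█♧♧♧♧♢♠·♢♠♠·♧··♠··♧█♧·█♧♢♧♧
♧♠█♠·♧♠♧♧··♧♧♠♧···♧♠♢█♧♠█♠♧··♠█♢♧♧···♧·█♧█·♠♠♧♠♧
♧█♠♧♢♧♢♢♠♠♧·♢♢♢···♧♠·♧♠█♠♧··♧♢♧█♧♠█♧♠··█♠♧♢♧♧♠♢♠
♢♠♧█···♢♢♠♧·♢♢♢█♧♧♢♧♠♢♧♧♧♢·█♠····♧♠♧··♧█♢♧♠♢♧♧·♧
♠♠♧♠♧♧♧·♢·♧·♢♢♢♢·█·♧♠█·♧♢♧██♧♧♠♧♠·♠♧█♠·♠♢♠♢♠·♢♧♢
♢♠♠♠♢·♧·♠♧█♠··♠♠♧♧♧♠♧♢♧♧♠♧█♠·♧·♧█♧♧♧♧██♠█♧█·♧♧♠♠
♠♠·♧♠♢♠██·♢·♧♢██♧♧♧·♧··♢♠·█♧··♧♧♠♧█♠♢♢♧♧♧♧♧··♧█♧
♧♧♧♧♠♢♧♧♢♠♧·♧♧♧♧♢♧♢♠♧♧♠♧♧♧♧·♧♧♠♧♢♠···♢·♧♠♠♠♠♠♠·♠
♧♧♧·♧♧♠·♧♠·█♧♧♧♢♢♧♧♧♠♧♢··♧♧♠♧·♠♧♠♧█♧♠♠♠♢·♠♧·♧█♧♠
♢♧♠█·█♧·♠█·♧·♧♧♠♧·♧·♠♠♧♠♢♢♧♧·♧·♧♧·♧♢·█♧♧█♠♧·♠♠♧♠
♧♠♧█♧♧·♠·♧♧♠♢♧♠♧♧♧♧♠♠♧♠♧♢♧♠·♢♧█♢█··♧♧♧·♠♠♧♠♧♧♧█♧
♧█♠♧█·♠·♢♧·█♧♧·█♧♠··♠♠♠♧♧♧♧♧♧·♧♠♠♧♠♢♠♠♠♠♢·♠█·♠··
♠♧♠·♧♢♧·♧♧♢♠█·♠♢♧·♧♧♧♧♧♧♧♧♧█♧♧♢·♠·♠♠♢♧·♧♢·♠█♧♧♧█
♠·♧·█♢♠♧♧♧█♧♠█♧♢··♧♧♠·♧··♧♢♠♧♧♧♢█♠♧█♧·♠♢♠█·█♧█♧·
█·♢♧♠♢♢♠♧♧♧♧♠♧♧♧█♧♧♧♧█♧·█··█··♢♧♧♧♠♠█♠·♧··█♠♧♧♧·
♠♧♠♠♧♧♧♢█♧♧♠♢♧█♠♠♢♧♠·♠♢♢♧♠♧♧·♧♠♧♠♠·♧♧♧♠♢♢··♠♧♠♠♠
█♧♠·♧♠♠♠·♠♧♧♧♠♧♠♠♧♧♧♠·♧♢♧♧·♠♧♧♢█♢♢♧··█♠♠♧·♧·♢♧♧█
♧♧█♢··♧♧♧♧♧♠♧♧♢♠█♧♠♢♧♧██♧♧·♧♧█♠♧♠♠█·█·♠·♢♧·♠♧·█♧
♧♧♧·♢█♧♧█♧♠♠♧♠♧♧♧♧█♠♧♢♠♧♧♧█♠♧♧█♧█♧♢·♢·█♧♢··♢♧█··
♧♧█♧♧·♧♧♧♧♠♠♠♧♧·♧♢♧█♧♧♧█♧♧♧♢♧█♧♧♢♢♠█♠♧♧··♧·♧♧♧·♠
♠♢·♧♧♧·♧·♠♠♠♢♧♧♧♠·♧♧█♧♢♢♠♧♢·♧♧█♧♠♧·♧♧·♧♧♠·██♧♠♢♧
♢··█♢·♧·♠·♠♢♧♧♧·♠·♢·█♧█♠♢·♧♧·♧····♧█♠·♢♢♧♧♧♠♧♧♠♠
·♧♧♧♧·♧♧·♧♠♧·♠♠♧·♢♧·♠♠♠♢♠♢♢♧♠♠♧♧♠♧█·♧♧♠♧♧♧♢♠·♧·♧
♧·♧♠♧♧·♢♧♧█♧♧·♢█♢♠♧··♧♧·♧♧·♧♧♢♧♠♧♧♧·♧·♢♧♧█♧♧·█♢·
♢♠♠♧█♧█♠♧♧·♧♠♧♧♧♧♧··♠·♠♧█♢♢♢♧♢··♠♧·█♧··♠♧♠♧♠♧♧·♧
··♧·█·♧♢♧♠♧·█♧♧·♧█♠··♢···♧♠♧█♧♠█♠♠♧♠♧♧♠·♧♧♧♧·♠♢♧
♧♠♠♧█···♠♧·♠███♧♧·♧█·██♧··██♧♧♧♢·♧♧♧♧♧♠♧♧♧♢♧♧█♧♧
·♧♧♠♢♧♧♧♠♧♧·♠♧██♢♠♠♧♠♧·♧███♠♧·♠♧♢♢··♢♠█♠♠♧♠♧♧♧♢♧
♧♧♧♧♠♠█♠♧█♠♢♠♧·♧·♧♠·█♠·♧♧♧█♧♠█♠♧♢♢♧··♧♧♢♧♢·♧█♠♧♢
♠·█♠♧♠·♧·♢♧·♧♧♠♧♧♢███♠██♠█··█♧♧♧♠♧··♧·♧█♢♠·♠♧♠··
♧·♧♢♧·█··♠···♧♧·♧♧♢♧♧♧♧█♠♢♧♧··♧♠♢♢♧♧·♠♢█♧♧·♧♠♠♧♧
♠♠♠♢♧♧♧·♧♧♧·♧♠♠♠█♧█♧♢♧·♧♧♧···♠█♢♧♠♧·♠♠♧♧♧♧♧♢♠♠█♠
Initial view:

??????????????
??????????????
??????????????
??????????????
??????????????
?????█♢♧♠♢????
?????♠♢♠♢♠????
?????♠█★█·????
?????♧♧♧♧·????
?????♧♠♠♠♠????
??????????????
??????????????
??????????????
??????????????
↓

??????????????
??????????????
??????????????
??????????????
?????█♢♧♠♢????
?????♠♢♠♢♠????
?????♠█♧█·????
?????♧♧★♧·????
?????♧♠♠♠♠????
?????♢·♠♧·????
??????????????
??????????????
??????????????
??????????????

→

?????????????█
?????????????█
?????????????█
?????????????█
????█♢♧♠♢????█
????♠♢♠♢♠·???█
????♠█♧█·♧???█
????♧♧♧★··???█
????♧♠♠♠♠♠???█
????♢·♠♧·♧???█
?????????????█
?????????????█
?????????????█
?????????????█

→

????????????██
????????????██
????????????██
????????????██
???█♢♧♠♢????██
???♠♢♠♢♠·♢??██
???♠█♧█·♧♧??██
???♧♧♧♧★·♧??██
???♧♠♠♠♠♠♠??██
???♢·♠♧·♧█??██
????????????██
????????????██
????????????██
????????????██

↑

????????????██
????????????██
????????????██
????????????██
????????????██
???█♢♧♠♢♧♧??██
???♠♢♠♢♠·♢??██
???♠█♧█★♧♧??██
???♧♧♧♧··♧??██
???♧♠♠♠♠♠♠??██
???♢·♠♧·♧█??██
????????????██
????????????██
????????????██

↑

????????????██
????????????██
????????????██
????????????██
????????????██
?????♧♢♧♧♠??██
???█♢♧♠♢♧♧??██
???♠♢♠♢★·♢??██
???♠█♧█·♧♧??██
???♧♧♧♧··♧??██
???♧♠♠♠♠♠♠??██
???♢·♠♧·♧█??██
????????????██
????????????██

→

???????????███
???????????███
???????????███
???????????███
???????????███
????♧♢♧♧♠♢?███
??█♢♧♠♢♧♧·?███
??♠♢♠♢♠★♢♧?███
??♠█♧█·♧♧♠?███
??♧♧♧♧··♧█?███
??♧♠♠♠♠♠♠??███
??♢·♠♧·♧█??███
???????????███
???????????███

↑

???????????███
???????????███
???????????███
???????????███
???????????███
?????·♠♠♧♠?███
????♧♢♧♧♠♢?███
??█♢♧♠♢★♧·?███
??♠♢♠♢♠·♢♧?███
??♠█♧█·♧♧♠?███
??♧♧♧♧··♧█?███
??♧♠♠♠♠♠♠??███
??♢·♠♧·♧█??███
???????????███

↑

???????????███
???????????███
???????????███
???????????███
???????????███
?????·█♧♢♧?███
?????·♠♠♧♠?███
????♧♢♧★♠♢?███
??█♢♧♠♢♧♧·?███
??♠♢♠♢♠·♢♧?███
??♠█♧█·♧♧♠?███
??♧♧♧♧··♧█?███
??♧♠♠♠♠♠♠??███
??♢·♠♧·♧█??███

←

????????????██
????????????██
????????????██
????????????██
????????????██
?????♧·█♧♢♧?██
?????█·♠♠♧♠?██
?????♧♢★♧♠♢?██
???█♢♧♠♢♧♧·?██
???♠♢♠♢♠·♢♧?██
???♠█♧█·♧♧♠?██
???♧♧♧♧··♧█?██
???♧♠♠♠♠♠♠??██
???♢·♠♧·♧█??██

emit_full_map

??♧·█♧♢♧
??█·♠♠♧♠
??♧♢★♧♠♢
█♢♧♠♢♧♧·
♠♢♠♢♠·♢♧
♠█♧█·♧♧♠
♧♧♧♧··♧█
♧♠♠♠♠♠♠?
♢·♠♧·♧█?

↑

????????????██
????????????██
????????????██
????????????██
????????????██
?????♧♧♢·♢??██
?????♧·█♧♢♧?██
?????█·★♠♧♠?██
?????♧♢♧♧♠♢?██
???█♢♧♠♢♧♧·?██
???♠♢♠♢♠·♢♧?██
???♠█♧█·♧♧♠?██
???♧♧♧♧··♧█?██
???♧♠♠♠♠♠♠??██

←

?????????????█
?????????????█
?????????????█
?????????????█
?????????????█
?????♧♧♧♢·♢??█
?????█♧·█♧♢♧?█
?????♧█★♠♠♧♠?█
?????♠♧♢♧♧♠♢?█
????█♢♧♠♢♧♧·?█
????♠♢♠♢♠·♢♧?█
????♠█♧█·♧♧♠?█
????♧♧♧♧··♧█?█
????♧♠♠♠♠♠♠??█

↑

?????????????█
?????????????█
?????????????█
?????????????█
?????????????█
?????···♧♧???█
?????♧♧♧♢·♢??█
?????█♧★█♧♢♧?█
?????♧█·♠♠♧♠?█
?????♠♧♢♧♧♠♢?█
????█♢♧♠♢♧♧·?█
????♠♢♠♢♠·♢♧?█
????♠█♧█·♧♧♠?█
????♧♧♧♧··♧█?█

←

??????????????
??????????????
??????????????
??????????????
??????????????
?????█···♧♧???
?????·♧♧♧♢·♢??
?????♧█★·█♧♢♧?
?????█♧█·♠♠♧♠?
?????█♠♧♢♧♧♠♢?
?????█♢♧♠♢♧♧·?
?????♠♢♠♢♠·♢♧?
?????♠█♧█·♧♧♠?
?????♧♧♧♧··♧█?

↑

██████████████
??????????????
??????????????
??????????????
??????????????
?????♧♠♠♧♧????
?????█···♧♧???
?????·♧★♧♢·♢??
?????♧█♧·█♧♢♧?
?????█♧█·♠♠♧♠?
?????█♠♧♢♧♧♠♢?
?????█♢♧♠♢♧♧·?
?????♠♢♠♢♠·♢♧?
?????♠█♧█·♧♧♠?

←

██████████████
??????????????
??????????????
??????????????
??????????????
?????·♧♠♠♧♧???
?????♠█···♧♧??
?????█·★♧♧♢·♢?
?????·♧█♧·█♧♢♧
?????·█♧█·♠♠♧♠
??????█♠♧♢♧♧♠♢
??????█♢♧♠♢♧♧·
??????♠♢♠♢♠·♢♧
??????♠█♧█·♧♧♠

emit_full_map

·♧♠♠♧♧???
♠█···♧♧??
█·★♧♧♢·♢?
·♧█♧·█♧♢♧
·█♧█·♠♠♧♠
?█♠♧♢♧♧♠♢
?█♢♧♠♢♧♧·
?♠♢♠♢♠·♢♧
?♠█♧█·♧♧♠
?♧♧♧♧··♧█
?♧♠♠♠♠♠♠?
?♢·♠♧·♧█?


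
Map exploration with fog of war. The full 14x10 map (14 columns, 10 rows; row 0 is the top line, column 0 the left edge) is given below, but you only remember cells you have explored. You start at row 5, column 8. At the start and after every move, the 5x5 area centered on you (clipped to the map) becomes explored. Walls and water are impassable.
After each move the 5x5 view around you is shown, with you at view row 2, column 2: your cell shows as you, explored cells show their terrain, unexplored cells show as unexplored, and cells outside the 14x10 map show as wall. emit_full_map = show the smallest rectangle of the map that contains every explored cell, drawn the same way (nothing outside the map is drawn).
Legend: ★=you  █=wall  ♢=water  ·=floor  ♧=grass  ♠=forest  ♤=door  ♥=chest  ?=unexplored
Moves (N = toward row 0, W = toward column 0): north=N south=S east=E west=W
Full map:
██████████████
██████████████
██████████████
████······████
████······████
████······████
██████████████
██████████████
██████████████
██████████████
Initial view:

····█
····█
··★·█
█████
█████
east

···██
···██
··★██
█████
█████

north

█████
···██
··★██
···██
█████

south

···██
···██
··★██
█████
█████

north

█████
···██
··★██
···██
█████

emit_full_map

?█████
····██
···★██
····██
██████
██████

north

█████
█████
··★██
···██
···██


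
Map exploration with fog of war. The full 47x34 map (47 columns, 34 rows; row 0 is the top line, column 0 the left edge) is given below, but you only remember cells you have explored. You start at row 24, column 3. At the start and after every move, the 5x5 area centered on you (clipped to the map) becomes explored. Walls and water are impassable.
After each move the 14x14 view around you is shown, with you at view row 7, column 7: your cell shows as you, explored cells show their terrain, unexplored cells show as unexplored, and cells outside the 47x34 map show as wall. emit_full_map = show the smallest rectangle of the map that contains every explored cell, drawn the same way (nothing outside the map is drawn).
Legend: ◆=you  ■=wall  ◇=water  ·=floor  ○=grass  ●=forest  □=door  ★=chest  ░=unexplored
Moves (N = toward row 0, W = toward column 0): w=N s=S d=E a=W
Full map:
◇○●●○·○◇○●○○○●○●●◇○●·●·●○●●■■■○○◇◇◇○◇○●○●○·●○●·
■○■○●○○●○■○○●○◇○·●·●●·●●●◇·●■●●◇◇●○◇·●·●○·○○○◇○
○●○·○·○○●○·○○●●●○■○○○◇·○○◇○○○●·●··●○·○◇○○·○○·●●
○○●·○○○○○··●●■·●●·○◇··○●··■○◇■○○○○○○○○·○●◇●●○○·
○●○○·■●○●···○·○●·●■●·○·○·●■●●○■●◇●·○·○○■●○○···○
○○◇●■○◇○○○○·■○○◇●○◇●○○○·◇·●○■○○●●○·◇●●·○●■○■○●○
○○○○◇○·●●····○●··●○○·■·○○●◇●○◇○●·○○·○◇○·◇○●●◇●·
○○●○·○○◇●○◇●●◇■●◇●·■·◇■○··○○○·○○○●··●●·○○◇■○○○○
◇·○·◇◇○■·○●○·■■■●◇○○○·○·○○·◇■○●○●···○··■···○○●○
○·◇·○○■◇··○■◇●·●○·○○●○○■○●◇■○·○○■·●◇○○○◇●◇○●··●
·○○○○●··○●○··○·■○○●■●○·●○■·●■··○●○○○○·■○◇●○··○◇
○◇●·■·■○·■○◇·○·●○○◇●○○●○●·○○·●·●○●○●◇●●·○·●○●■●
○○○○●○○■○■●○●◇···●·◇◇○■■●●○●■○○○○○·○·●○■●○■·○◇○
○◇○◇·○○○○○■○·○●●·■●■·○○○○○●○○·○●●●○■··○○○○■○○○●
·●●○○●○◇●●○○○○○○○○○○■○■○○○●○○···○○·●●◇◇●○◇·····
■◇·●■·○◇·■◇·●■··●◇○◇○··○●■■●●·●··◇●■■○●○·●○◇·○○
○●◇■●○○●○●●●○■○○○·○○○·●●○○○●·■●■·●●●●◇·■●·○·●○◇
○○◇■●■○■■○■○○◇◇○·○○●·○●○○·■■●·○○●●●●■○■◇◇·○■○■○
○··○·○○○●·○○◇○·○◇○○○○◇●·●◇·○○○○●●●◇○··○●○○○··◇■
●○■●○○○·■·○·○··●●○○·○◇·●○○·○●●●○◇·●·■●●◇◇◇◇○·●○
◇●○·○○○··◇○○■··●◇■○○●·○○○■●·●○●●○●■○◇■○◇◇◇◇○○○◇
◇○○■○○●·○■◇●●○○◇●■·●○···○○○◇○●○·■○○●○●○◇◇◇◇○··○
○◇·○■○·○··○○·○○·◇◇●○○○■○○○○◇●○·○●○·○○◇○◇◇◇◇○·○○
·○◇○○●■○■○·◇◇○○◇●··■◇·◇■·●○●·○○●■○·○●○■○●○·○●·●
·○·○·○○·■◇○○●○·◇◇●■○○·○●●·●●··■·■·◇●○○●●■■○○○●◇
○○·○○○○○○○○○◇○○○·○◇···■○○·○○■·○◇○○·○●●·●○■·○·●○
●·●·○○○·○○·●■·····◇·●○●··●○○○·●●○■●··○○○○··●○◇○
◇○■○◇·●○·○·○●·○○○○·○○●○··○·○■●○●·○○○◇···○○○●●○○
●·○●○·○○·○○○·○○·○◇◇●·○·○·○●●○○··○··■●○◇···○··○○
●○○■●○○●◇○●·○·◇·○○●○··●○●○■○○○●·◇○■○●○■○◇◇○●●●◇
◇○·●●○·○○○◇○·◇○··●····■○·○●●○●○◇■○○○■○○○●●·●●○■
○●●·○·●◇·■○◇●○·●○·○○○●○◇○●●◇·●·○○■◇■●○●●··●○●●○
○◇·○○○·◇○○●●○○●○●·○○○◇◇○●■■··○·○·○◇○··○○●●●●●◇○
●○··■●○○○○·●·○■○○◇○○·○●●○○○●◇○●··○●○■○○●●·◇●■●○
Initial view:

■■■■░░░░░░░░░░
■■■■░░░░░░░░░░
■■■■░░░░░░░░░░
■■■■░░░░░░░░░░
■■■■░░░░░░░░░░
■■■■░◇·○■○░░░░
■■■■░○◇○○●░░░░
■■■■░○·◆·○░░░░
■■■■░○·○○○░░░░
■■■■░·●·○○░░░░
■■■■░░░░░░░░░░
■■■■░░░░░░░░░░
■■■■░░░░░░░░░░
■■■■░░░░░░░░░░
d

■■■░░░░░░░░░░░
■■■░░░░░░░░░░░
■■■░░░░░░░░░░░
■■■░░░░░░░░░░░
■■■░░░░░░░░░░░
■■■░◇·○■○·░░░░
■■■░○◇○○●■░░░░
■■■░○·○◆○○░░░░
■■■░○·○○○○░░░░
■■■░·●·○○○░░░░
■■■░░░░░░░░░░░
■■■░░░░░░░░░░░
■■■░░░░░░░░░░░
■■■░░░░░░░░░░░

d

■■░░░░░░░░░░░░
■■░░░░░░░░░░░░
■■░░░░░░░░░░░░
■■░░░░░░░░░░░░
■■░░░░░░░░░░░░
■■░◇·○■○·○░░░░
■■░○◇○○●■○░░░░
■■░○·○·◆○·░░░░
■■░○·○○○○○░░░░
■■░·●·○○○·░░░░
■■░░░░░░░░░░░░
■■░░░░░░░░░░░░
■■░░░░░░░░░░░░
■■░░░░░░░░░░░░

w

■■░░░░░░░░░░░░
■■░░░░░░░░░░░░
■■░░░░░░░░░░░░
■■░░░░░░░░░░░░
■■░░░░░░░░░░░░
■■░░░■○○●·░░░░
■■░◇·○■○·○░░░░
■■░○◇○○◆■○░░░░
■■░○·○·○○·░░░░
■■░○·○○○○○░░░░
■■░·●·○○○·░░░░
■■░░░░░░░░░░░░
■■░░░░░░░░░░░░
■■░░░░░░░░░░░░

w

■■░░░░░░░░░░░░
■■░░░░░░░░░░░░
■■░░░░░░░░░░░░
■■░░░░░░░░░░░░
■■░░░░░░░░░░░░
■■░░░·○○○·░░░░
■■░░░■○○●·░░░░
■■░◇·○■◆·○░░░░
■■░○◇○○●■○░░░░
■■░○·○·○○·░░░░
■■░○·○○○○○░░░░
■■░·●·○○○·░░░░
■■░░░░░░░░░░░░
■■░░░░░░░░░░░░

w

■■░░░░░░░░░░░░
■■░░░░░░░░░░░░
■■░░░░░░░░░░░░
■■░░░░░░░░░░░░
■■░░░░░░░░░░░░
■■░░░●○○○·░░░░
■■░░░·○○○·░░░░
■■░░░■○◆●·░░░░
■■░◇·○■○·○░░░░
■■░○◇○○●■○░░░░
■■░○·○·○○·░░░░
■■░○·○○○○○░░░░
■■░·●·○○○·░░░░
■■░░░░░░░░░░░░

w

■■░░░░░░░░░░░░
■■░░░░░░░░░░░░
■■░░░░░░░░░░░░
■■░░░░░░░░░░░░
■■░░░░░░░░░░░░
■■░░░○·○○○░░░░
■■░░░●○○○·░░░░
■■░░░·○◆○·░░░░
■■░░░■○○●·░░░░
■■░◇·○■○·○░░░░
■■░○◇○○●■○░░░░
■■░○·○·○○·░░░░
■■░○·○○○○○░░░░
■■░·●·○○○·░░░░

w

■■░░░░░░░░░░░░
■■░░░░░░░░░░░░
■■░░░░░░░░░░░░
■■░░░░░░░░░░░░
■■░░░░░░░░░░░░
■■░░░■●■○■░░░░
■■░░░○·○○○░░░░
■■░░░●○◆○·░░░░
■■░░░·○○○·░░░░
■■░░░■○○●·░░░░
■■░◇·○■○·○░░░░
■■░○◇○○●■○░░░░
■■░○·○·○○·░░░░
■■░○·○○○○○░░░░

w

■■░░░░░░░░░░░░
■■░░░░░░░░░░░░
■■░░░░░░░░░░░░
■■░░░░░░░░░░░░
■■░░░░░░░░░░░░
■■░░░■●○○●░░░░
■■░░░■●■○■░░░░
■■░░░○·◆○○░░░░
■■░░░●○○○·░░░░
■■░░░·○○○·░░░░
■■░░░■○○●·░░░░
■■░◇·○■○·○░░░░
■■░○◇○○●■○░░░░
■■░○·○·○○·░░░░

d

■░░░░░░░░░░░░░
■░░░░░░░░░░░░░
■░░░░░░░░░░░░░
■░░░░░░░░░░░░░
■░░░░░░░░░░░░░
■░░░■●○○●○░░░░
■░░░■●■○■■░░░░
■░░░○·○◆○●░░░░
■░░░●○○○·■░░░░
■░░░·○○○··░░░░
■░░░■○○●·░░░░░
■░◇·○■○·○░░░░░
■░○◇○○●■○░░░░░
■░○·○·○○·░░░░░

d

░░░░░░░░░░░░░░
░░░░░░░░░░░░░░
░░░░░░░░░░░░░░
░░░░░░░░░░░░░░
░░░░░░░░░░░░░░
░░░■●○○●○●░░░░
░░░■●■○■■○░░░░
░░░○·○○◆●·░░░░
░░░●○○○·■·░░░░
░░░·○○○··◇░░░░
░░░■○○●·░░░░░░
░◇·○■○·○░░░░░░
░○◇○○●■○░░░░░░
░○·○·○○·░░░░░░

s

░░░░░░░░░░░░░░
░░░░░░░░░░░░░░
░░░░░░░░░░░░░░
░░░░░░░░░░░░░░
░░░■●○○●○●░░░░
░░░■●■○■■○░░░░
░░░○·○○○●·░░░░
░░░●○○○◆■·░░░░
░░░·○○○··◇░░░░
░░░■○○●·○■░░░░
░◇·○■○·○░░░░░░
░○◇○○●■○░░░░░░
░○·○·○○·░░░░░░
░○·○○○○○░░░░░░

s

░░░░░░░░░░░░░░
░░░░░░░░░░░░░░
░░░░░░░░░░░░░░
░░░■●○○●○●░░░░
░░░■●■○■■○░░░░
░░░○·○○○●·░░░░
░░░●○○○·■·░░░░
░░░·○○○◆·◇░░░░
░░░■○○●·○■░░░░
░◇·○■○·○··░░░░
░○◇○○●■○░░░░░░
░○·○·○○·░░░░░░
░○·○○○○○░░░░░░
░·●·○○○·░░░░░░

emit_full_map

░░■●○○●○●
░░■●■○■■○
░░○·○○○●·
░░●○○○·■·
░░·○○○◆·◇
░░■○○●·○■
◇·○■○·○··
○◇○○●■○░░
○·○·○○·░░
○·○○○○○░░
·●·○○○·░░

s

░░░░░░░░░░░░░░
░░░░░░░░░░░░░░
░░░■●○○●○●░░░░
░░░■●■○■■○░░░░
░░░○·○○○●·░░░░
░░░●○○○·■·░░░░
░░░·○○○··◇░░░░
░░░■○○●◆○■░░░░
░◇·○■○·○··░░░░
░○◇○○●■○■○░░░░
░○·○·○○·░░░░░░
░○·○○○○○░░░░░░
░·●·○○○·░░░░░░
░░░░░░░░░░░░░░

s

░░░░░░░░░░░░░░
░░░■●○○●○●░░░░
░░░■●■○■■○░░░░
░░░○·○○○●·░░░░
░░░●○○○·■·░░░░
░░░·○○○··◇░░░░
░░░■○○●·○■░░░░
░◇·○■○·◆··░░░░
░○◇○○●■○■○░░░░
░○·○·○○·■◇░░░░
░○·○○○○○░░░░░░
░·●·○○○·░░░░░░
░░░░░░░░░░░░░░
░░░░░░░░░░░░░░

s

░░░■●○○●○●░░░░
░░░■●■○■■○░░░░
░░░○·○○○●·░░░░
░░░●○○○·■·░░░░
░░░·○○○··◇░░░░
░░░■○○●·○■░░░░
░◇·○■○·○··░░░░
░○◇○○●■◆■○░░░░
░○·○·○○·■◇░░░░
░○·○○○○○○○░░░░
░·●·○○○·░░░░░░
░░░░░░░░░░░░░░
░░░░░░░░░░░░░░
░░░░░░░░░░░░░░

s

░░░■●■○■■○░░░░
░░░○·○○○●·░░░░
░░░●○○○·■·░░░░
░░░·○○○··◇░░░░
░░░■○○●·○■░░░░
░◇·○■○·○··░░░░
░○◇○○●■○■○░░░░
░○·○·○○◆■◇░░░░
░○·○○○○○○○░░░░
░·●·○○○·○○░░░░
░░░░░░░░░░░░░░
░░░░░░░░░░░░░░
░░░░░░░░░░░░░░
░░░░░░░░░░░░░░

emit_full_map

░░■●○○●○●
░░■●■○■■○
░░○·○○○●·
░░●○○○·■·
░░·○○○··◇
░░■○○●·○■
◇·○■○·○··
○◇○○●■○■○
○·○·○○◆■◇
○·○○○○○○○
·●·○○○·○○


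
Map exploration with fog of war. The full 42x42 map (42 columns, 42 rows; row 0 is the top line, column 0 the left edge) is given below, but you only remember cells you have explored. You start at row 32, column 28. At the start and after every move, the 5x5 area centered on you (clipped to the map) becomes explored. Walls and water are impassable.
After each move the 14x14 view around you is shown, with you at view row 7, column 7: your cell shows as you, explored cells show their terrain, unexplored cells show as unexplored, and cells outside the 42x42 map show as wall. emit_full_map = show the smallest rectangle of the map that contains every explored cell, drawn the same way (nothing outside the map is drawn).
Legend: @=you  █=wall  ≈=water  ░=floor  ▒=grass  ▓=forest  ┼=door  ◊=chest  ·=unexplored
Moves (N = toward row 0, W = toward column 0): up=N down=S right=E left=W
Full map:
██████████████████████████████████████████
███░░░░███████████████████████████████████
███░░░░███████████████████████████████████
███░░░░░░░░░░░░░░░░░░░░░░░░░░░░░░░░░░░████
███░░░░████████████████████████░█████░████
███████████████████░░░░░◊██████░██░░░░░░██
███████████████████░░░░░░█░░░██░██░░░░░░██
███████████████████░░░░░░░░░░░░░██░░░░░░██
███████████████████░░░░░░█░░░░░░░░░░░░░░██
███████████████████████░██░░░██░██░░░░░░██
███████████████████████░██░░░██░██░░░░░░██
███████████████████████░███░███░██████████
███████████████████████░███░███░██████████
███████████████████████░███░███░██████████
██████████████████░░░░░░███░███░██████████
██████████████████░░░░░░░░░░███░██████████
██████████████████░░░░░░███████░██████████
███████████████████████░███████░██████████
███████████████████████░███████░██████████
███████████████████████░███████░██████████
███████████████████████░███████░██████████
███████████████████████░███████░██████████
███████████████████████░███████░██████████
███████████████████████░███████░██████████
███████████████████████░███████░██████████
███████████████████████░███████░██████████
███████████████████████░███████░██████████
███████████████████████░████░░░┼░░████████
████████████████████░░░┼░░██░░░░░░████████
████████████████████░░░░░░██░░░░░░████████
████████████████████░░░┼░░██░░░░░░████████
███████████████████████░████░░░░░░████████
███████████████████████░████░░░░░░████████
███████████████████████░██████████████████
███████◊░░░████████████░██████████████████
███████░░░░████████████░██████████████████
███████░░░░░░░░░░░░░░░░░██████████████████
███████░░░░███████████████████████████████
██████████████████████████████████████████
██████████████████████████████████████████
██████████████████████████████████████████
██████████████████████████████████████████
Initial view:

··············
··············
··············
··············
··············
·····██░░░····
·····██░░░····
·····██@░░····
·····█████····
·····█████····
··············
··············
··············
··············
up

··············
··············
··············
··············
··············
·····██░░░····
·····██░░░····
·····██@░░····
·····██░░░····
·····█████····
·····█████····
··············
··············
··············

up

··············
··············
··············
··············
··············
·····██░░░····
·····██░░░····
·····██@░░····
·····██░░░····
·····██░░░····
·····█████····
·····█████····
··············
··············

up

··············
··············
··············
··············
··············
·····██░░░····
·····██░░░····
·····██@░░····
·····██░░░····
·····██░░░····
·····██░░░····
·····█████····
·····█████····
··············

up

··············
··············
··············
··············
··············
·····█████····
·····██░░░····
·····██@░░····
·····██░░░····
·····██░░░····
·····██░░░····
·····██░░░····
·····█████····
·····█████····

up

··············
··············
··············
··············
··············
·····█████····
·····█████····
·····██@░░····
·····██░░░····
·····██░░░····
·····██░░░····
·····██░░░····
·····██░░░····
·····█████····

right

··············
··············
··············
··············
··············
····█████░····
····█████░····
····██░@░┼····
····██░░░░····
····██░░░░····
····██░░░·····
····██░░░·····
····██░░░·····
····█████·····

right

··············
··············
··············
··············
··············
···█████░█····
···█████░█····
···██░░@┼░····
···██░░░░░····
···██░░░░░····
···██░░░······
···██░░░······
···██░░░······
···█████······

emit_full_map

█████░█
█████░█
██░░@┼░
██░░░░░
██░░░░░
██░░░··
██░░░··
██░░░··
█████··
█████··

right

··············
··············
··············
··············
··············
··█████░██····
··█████░██····
··██░░░@░░····
··██░░░░░░····
··██░░░░░░····
··██░░░·······
··██░░░·······
··██░░░·······
··█████·······

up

··············
··············
··············
··············
··············
·····██░██····
··█████░██····
··█████@██····
··██░░░┼░░····
··██░░░░░░····
··██░░░░░░····
··██░░░·······
··██░░░·······
··██░░░·······

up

··············
··············
··············
··············
··············
·····██░██····
·····██░██····
··█████@██····
··█████░██····
··██░░░┼░░····
··██░░░░░░····
··██░░░░░░····
··██░░░·······
··██░░░·······

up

··············
··············
··············
··············
··············
·····██░██····
·····██░██····
·····██@██····
··█████░██····
··█████░██····
··██░░░┼░░····
··██░░░░░░····
··██░░░░░░····
··██░░░·······

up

··············
··············
··············
··············
··············
·····██░██····
·····██░██····
·····██@██····
·····██░██····
··█████░██····
··█████░██····
··██░░░┼░░····
··██░░░░░░····
··██░░░░░░····

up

··············
··············
··············
··············
··············
·····██░██····
·····██░██····
·····██@██····
·····██░██····
·····██░██····
··█████░██····
··█████░██····
··██░░░┼░░····
··██░░░░░░····

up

··············
··············
··············
··············
··············
·····██░██····
·····██░██····
·····██@██····
·····██░██····
·····██░██····
·····██░██····
··█████░██····
··█████░██····
··██░░░┼░░····

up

··············
··············
··············
··············
··············
·····██░██····
·····██░██····
·····██@██····
·····██░██····
·····██░██····
·····██░██····
·····██░██····
··█████░██····
··█████░██····

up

··············
··············
··············
··············
··············
·····██░██····
·····██░██····
·····██@██····
·····██░██····
·····██░██····
·····██░██····
·····██░██····
·····██░██····
··█████░██····

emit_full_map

···██░██
···██░██
···██@██
···██░██
···██░██
···██░██
···██░██
···██░██
█████░██
█████░██
██░░░┼░░
██░░░░░░
██░░░░░░
██░░░···
██░░░···
██░░░···
█████···
█████···
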